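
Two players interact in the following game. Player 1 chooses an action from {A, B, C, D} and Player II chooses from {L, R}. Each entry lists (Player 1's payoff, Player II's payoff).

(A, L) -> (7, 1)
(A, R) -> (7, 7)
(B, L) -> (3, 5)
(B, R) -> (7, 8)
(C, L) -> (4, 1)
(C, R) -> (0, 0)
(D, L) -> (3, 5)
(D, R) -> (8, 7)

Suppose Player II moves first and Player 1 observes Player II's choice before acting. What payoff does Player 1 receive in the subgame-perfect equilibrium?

8

Player 1 best-responds to each possible Player II move:
- L → Player 1 plays A (best of 7, 3, 4, 3); Player II gets 1.
- R → Player 1 plays D (best of 7, 7, 0, 8); Player II gets 7.
Among 1, 7, the best is 7 at R. Subgame-perfect outcome: (D, R) with payoffs (8, 7).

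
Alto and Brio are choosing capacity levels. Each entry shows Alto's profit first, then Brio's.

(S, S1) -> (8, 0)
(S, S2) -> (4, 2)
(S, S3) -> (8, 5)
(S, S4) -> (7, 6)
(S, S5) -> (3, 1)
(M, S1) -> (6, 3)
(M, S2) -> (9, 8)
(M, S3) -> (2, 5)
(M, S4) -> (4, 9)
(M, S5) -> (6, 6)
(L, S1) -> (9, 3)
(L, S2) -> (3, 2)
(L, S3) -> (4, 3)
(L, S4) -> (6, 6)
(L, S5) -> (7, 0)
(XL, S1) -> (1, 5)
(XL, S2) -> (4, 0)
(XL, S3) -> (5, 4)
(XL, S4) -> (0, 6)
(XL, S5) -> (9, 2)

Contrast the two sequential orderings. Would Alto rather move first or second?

If Alto leads: Brio's best replies are S→S4, M→S4, L→S4, XL→S4; Alto's induced payoffs 7, 4, 6, 0; outcome (S, S4), payoffs (7, 6).
If Brio leads: Alto's best replies are S1→L, S2→M, S3→S, S4→S, S5→XL; Brio's induced payoffs 3, 8, 5, 6, 2; outcome (M, S2), payoffs (9, 8).
Alto gets 7 moving first and 9 moving second, so Alto prefers to move second.

second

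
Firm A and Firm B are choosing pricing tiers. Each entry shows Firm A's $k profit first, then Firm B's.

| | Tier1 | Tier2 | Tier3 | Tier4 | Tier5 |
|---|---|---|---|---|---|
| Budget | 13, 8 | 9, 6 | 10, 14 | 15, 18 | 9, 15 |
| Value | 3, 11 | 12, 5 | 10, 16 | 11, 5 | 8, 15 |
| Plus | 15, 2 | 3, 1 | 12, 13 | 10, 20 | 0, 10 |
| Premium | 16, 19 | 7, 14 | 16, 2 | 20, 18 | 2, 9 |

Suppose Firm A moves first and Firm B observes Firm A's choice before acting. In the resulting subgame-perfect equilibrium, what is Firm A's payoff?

Firm B best-responds to each possible Firm A move:
- Budget → Firm B plays Tier4 (best of 8, 6, 14, 18, 15); Firm A gets 15.
- Value → Firm B plays Tier3 (best of 11, 5, 16, 5, 15); Firm A gets 10.
- Plus → Firm B plays Tier4 (best of 2, 1, 13, 20, 10); Firm A gets 10.
- Premium → Firm B plays Tier1 (best of 19, 14, 2, 18, 9); Firm A gets 16.
Among 15, 10, 10, 16, the best is 16 at Premium. Subgame-perfect outcome: (Premium, Tier1) with payoffs (16, 19).

16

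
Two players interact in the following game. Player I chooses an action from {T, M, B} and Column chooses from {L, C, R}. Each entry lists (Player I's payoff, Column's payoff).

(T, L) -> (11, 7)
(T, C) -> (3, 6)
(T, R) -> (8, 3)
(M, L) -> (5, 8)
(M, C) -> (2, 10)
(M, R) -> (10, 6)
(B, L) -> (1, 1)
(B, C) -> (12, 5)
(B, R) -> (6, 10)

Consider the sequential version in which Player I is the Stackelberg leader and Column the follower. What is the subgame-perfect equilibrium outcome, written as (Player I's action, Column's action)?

(T, L)

Backward induction with Player I moving first.
- T: BR = L, leader payoff 11.
- M: BR = C, leader payoff 2.
- B: BR = R, leader payoff 6.
Maximizing over 11, 2, 6, Player I chooses T. Subgame-perfect outcome: (T, L) with payoffs (11, 7).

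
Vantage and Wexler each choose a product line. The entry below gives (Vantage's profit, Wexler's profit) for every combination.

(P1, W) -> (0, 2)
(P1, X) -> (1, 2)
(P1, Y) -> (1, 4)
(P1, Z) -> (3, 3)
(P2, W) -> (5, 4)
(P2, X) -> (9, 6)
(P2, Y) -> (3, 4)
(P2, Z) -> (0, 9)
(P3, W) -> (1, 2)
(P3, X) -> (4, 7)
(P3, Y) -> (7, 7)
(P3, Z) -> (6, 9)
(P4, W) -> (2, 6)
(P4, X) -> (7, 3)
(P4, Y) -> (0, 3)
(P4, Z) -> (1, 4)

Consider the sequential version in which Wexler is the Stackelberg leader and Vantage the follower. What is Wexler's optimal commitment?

Z

Work backward from Vantage's decision.
- W: Vantage compares 0, 5, 1, 2 and picks P2; Wexler would get 4.
- X: Vantage compares 1, 9, 4, 7 and picks P2; Wexler would get 6.
- Y: Vantage compares 1, 3, 7, 0 and picks P3; Wexler would get 7.
- Z: Vantage compares 3, 0, 6, 1 and picks P3; Wexler would get 9.
Among 4, 6, 7, 9, the best is 9 at Z. Subgame-perfect outcome: (P3, Z) with payoffs (6, 9).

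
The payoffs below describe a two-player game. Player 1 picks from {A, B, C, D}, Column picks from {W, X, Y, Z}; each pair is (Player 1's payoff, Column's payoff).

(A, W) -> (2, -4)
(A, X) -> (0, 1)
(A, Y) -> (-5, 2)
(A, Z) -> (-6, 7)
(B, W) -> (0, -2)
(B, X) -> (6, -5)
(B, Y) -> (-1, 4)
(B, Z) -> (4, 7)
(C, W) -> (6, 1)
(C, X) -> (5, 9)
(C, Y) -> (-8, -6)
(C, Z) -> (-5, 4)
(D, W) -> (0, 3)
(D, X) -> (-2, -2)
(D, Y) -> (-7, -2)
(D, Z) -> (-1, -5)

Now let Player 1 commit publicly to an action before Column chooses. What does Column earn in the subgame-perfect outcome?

Work backward from Column's decision.
- A: Column compares -4, 1, 2, 7 and picks Z; Player 1 would get -6.
- B: Column compares -2, -5, 4, 7 and picks Z; Player 1 would get 4.
- C: Column compares 1, 9, -6, 4 and picks X; Player 1 would get 5.
- D: Column compares 3, -2, -2, -5 and picks W; Player 1 would get 0.
Among -6, 4, 5, 0, the best is 5 at C. Subgame-perfect outcome: (C, X) with payoffs (5, 9).

9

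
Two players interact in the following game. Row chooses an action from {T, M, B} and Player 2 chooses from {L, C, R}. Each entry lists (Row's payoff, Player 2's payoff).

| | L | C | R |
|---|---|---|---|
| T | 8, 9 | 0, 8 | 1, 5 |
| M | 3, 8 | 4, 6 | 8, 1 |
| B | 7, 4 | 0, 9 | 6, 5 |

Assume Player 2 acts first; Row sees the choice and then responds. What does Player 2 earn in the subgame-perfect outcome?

Backward induction with Player 2 moving first.
- L: BR = T, leader payoff 9.
- C: BR = M, leader payoff 6.
- R: BR = M, leader payoff 1.
Among 9, 6, 1, the best is 9 at L. Subgame-perfect outcome: (T, L) with payoffs (8, 9).

9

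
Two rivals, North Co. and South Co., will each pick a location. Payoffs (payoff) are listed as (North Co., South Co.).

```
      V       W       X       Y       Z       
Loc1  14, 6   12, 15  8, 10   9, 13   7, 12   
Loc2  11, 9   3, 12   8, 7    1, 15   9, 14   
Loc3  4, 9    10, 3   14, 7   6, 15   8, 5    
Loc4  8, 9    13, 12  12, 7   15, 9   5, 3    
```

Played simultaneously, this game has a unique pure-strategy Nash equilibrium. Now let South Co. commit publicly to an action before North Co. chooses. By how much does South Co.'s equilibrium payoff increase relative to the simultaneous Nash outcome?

Backward induction with South Co. moving first.
- V: BR = Loc1, leader payoff 6.
- W: BR = Loc4, leader payoff 12.
- X: BR = Loc3, leader payoff 7.
- Y: BR = Loc4, leader payoff 9.
- Z: BR = Loc2, leader payoff 14.
Among 6, 12, 7, 9, 14, the best is 14 at Z. Subgame-perfect outcome: (Loc2, Z) with payoffs (9, 14).
Now find the simultaneous Nash equilibrium.
North Co.'s best replies: V→Loc1; W→Loc4; X→Loc3; Y→Loc4; Z→Loc2.
South Co.'s best replies: Loc1→W; Loc2→Y; Loc3→Y; Loc4→W.
The unique mutual best reply is (Loc4, W), giving (13, 12).
South Co.'s commitment gain: 14 − 12 = 2.

2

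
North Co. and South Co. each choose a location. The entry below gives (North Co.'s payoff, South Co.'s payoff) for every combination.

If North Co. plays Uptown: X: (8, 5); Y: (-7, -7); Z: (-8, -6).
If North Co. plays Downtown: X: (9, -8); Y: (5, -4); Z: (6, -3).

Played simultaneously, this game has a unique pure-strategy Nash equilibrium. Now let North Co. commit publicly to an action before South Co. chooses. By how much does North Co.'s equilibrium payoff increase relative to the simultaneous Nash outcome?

Work backward from South Co.'s decision.
- Uptown → South Co. plays X (best of 5, -7, -6); North Co. gets 8.
- Downtown → South Co. plays Z (best of -8, -4, -3); North Co. gets 6.
Among 8, 6, the best is 8 at Uptown. Subgame-perfect outcome: (Uptown, X) with payoffs (8, 5).
Now find the simultaneous Nash equilibrium.
North Co.'s best replies: X→Downtown; Y→Downtown; Z→Downtown.
South Co.'s best replies: Uptown→X; Downtown→Z.
Only (Downtown, Z) has each player best-responding; Nash payoffs (6, -3).
North Co.'s commitment gain: 8 − 6 = 2.

2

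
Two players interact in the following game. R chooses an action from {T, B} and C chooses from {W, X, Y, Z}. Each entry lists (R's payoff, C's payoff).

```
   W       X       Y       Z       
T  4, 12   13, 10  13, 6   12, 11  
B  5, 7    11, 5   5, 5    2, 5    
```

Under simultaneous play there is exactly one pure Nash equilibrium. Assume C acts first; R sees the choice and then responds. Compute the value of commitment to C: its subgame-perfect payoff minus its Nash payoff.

4

Work backward from R's decision.
- W: R compares 4, 5 and picks B; C would get 7.
- X: R compares 13, 11 and picks T; C would get 10.
- Y: R compares 13, 5 and picks T; C would get 6.
- Z: R compares 12, 2 and picks T; C would get 11.
Maximizing over 7, 10, 6, 11, C chooses Z. Subgame-perfect outcome: (T, Z) with payoffs (12, 11).
Under simultaneous play:
R's best replies: W→B; X→T; Y→T; Z→T.
C's best replies: T→W; B→W.
The unique mutual best reply is (B, W), giving (5, 7).
C's commitment gain: 11 − 7 = 4.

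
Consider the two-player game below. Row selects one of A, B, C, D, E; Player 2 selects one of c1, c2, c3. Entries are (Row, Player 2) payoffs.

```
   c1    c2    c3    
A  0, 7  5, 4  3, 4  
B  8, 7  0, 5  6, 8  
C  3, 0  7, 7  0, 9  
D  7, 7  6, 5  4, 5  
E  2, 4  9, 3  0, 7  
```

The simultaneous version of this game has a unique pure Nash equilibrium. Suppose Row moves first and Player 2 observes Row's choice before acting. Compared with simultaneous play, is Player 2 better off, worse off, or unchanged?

worse off

Work backward from Player 2's decision.
- A: BR = c1, leader payoff 0.
- B: BR = c3, leader payoff 6.
- C: BR = c3, leader payoff 0.
- D: BR = c1, leader payoff 7.
- E: BR = c3, leader payoff 0.
Row's induced payoffs are 0, 6, 0, 7, 0, so Row commits to D. Subgame-perfect outcome: (D, c1) with payoffs (7, 7).
For the simultaneous game, intersect best replies.
Row's best replies: c1→B; c2→E; c3→B.
Player 2's best replies: A→c1; B→c3; C→c3; D→c1; E→c3.
Only (B, c3) has each player best-responding; Nash payoffs (6, 8).
Player 2 earns 7 sequentially versus 8 at the Nash outcome: worse off.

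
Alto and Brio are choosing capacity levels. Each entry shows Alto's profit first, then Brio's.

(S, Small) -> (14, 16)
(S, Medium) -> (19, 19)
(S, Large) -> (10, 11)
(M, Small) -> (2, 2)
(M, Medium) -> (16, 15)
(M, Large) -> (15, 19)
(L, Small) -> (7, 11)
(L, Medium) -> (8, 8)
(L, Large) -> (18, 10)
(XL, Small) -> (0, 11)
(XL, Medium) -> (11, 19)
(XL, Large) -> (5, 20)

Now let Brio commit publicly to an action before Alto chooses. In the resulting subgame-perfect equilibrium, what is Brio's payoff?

19

Work backward from Alto's decision.
- Small: BR = S, leader payoff 16.
- Medium: BR = S, leader payoff 19.
- Large: BR = L, leader payoff 10.
Maximizing over 16, 19, 10, Brio chooses Medium. Subgame-perfect outcome: (S, Medium) with payoffs (19, 19).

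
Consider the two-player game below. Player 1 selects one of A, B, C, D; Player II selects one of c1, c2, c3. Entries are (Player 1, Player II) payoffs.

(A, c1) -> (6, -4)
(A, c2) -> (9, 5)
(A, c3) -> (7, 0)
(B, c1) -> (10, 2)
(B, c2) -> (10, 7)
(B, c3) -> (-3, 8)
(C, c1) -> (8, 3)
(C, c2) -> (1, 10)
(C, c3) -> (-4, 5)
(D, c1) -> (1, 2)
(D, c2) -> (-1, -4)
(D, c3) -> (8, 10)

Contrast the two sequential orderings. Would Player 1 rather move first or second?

If Player 1 leads: Player II's best replies are A→c2, B→c3, C→c2, D→c3; Player 1's induced payoffs 9, -3, 1, 8; outcome (A, c2), payoffs (9, 5).
If Player II leads: Player 1's best replies are c1→B, c2→B, c3→D; Player II's induced payoffs 2, 7, 10; outcome (D, c3), payoffs (8, 10).
Player 1 gets 9 moving first and 8 moving second, so Player 1 prefers to move first.

first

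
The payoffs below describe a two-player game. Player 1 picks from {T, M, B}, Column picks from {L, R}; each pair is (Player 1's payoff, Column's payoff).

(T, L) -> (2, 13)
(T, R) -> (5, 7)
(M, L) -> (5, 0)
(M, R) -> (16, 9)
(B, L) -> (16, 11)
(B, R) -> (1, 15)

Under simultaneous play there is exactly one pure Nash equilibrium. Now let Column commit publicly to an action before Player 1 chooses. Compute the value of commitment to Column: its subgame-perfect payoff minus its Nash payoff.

Work backward from Player 1's decision.
- L: Player 1 compares 2, 5, 16 and picks B; Column would get 11.
- R: Player 1 compares 5, 16, 1 and picks M; Column would get 9.
Column's induced payoffs are 11, 9, so Column commits to L. Subgame-perfect outcome: (B, L) with payoffs (16, 11).
Now find the simultaneous Nash equilibrium.
Player 1's best replies: L→B; R→M.
Column's best replies: T→L; M→R; B→R.
Only (M, R) has each player best-responding; Nash payoffs (16, 9).
Column's commitment gain: 11 − 9 = 2.

2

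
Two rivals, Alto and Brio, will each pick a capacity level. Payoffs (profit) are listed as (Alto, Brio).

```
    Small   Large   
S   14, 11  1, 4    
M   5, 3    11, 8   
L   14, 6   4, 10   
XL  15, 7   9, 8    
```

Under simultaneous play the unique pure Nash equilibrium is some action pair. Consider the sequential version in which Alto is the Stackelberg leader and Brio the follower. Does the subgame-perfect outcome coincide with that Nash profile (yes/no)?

Backward induction with Alto moving first.
- S → Brio plays Small (best of 11, 4); Alto gets 14.
- M → Brio plays Large (best of 3, 8); Alto gets 11.
- L → Brio plays Large (best of 6, 10); Alto gets 4.
- XL → Brio plays Large (best of 7, 8); Alto gets 9.
Maximizing over 14, 11, 4, 9, Alto chooses S. Subgame-perfect outcome: (S, Small) with payoffs (14, 11).
Now find the simultaneous Nash equilibrium.
Alto's best replies: Small→XL; Large→M.
Brio's best replies: S→Small; M→Large; L→Large; XL→Large.
Only (M, Large) has each player best-responding; Nash payoffs (11, 8).
Sequential outcome (S, Small) differs from the Nash profile (M, Large).

no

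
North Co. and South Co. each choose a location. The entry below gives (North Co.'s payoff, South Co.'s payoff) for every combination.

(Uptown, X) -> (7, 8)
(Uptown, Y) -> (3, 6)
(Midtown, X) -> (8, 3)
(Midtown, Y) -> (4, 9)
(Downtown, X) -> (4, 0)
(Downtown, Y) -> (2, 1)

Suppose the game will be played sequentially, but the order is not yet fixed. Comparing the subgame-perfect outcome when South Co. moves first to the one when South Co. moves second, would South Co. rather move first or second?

first

If North Co. leads: South Co.'s best replies are Uptown→X, Midtown→Y, Downtown→Y; North Co.'s induced payoffs 7, 4, 2; outcome (Uptown, X), payoffs (7, 8).
If South Co. leads: North Co.'s best replies are X→Midtown, Y→Midtown; South Co.'s induced payoffs 3, 9; outcome (Midtown, Y), payoffs (4, 9).
South Co. gets 9 moving first and 8 moving second, so South Co. prefers to move first.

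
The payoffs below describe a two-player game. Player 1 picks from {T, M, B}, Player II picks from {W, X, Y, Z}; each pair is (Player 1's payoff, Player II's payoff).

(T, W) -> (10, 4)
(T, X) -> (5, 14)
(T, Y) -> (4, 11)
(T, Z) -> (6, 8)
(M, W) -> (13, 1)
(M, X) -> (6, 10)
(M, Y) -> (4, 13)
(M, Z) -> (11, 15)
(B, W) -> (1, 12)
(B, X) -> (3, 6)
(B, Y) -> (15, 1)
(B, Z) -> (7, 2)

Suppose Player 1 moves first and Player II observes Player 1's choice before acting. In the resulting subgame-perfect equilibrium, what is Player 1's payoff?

11

Work backward from Player II's decision.
- T: BR = X, leader payoff 5.
- M: BR = Z, leader payoff 11.
- B: BR = W, leader payoff 1.
Among 5, 11, 1, the best is 11 at M. Subgame-perfect outcome: (M, Z) with payoffs (11, 15).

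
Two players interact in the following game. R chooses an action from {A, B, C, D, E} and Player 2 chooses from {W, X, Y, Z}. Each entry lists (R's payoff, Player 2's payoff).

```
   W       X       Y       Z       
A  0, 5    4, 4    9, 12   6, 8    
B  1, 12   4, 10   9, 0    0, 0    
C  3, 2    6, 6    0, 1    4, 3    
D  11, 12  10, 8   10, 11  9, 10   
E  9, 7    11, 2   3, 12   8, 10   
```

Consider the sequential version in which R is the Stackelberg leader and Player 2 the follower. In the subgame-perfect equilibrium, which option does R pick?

D

Player 2 best-responds to each possible R move:
- A: BR = Y, leader payoff 9.
- B: BR = W, leader payoff 1.
- C: BR = X, leader payoff 6.
- D: BR = W, leader payoff 11.
- E: BR = Y, leader payoff 3.
Among 9, 1, 6, 11, 3, the best is 11 at D. Subgame-perfect outcome: (D, W) with payoffs (11, 12).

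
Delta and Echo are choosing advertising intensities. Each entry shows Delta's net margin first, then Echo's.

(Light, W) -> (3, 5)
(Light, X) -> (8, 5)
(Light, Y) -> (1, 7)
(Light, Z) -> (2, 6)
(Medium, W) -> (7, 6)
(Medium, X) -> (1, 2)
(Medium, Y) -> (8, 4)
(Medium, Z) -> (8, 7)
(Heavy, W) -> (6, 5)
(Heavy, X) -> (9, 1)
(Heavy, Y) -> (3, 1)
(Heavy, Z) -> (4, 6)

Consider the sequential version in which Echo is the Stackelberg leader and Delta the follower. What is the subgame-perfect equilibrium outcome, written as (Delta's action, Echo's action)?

(Medium, Z)

Delta best-responds to each possible Echo move:
- W → Delta plays Medium (best of 3, 7, 6); Echo gets 6.
- X → Delta plays Heavy (best of 8, 1, 9); Echo gets 1.
- Y → Delta plays Medium (best of 1, 8, 3); Echo gets 4.
- Z → Delta plays Medium (best of 2, 8, 4); Echo gets 7.
Echo's induced payoffs are 6, 1, 4, 7, so Echo commits to Z. Subgame-perfect outcome: (Medium, Z) with payoffs (8, 7).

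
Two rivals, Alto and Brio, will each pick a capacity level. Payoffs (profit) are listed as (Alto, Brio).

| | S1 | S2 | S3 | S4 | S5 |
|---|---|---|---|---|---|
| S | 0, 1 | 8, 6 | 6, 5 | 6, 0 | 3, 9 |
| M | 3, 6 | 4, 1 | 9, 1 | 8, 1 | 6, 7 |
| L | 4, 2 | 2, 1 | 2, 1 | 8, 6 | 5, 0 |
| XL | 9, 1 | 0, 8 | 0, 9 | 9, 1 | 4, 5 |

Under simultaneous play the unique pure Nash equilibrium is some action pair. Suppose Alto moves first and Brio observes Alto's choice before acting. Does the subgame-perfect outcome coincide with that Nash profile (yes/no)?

no

Brio best-responds to each possible Alto move:
- S: BR = S5, leader payoff 3.
- M: BR = S5, leader payoff 6.
- L: BR = S4, leader payoff 8.
- XL: BR = S3, leader payoff 0.
Maximizing over 3, 6, 8, 0, Alto chooses L. Subgame-perfect outcome: (L, S4) with payoffs (8, 6).
Now find the simultaneous Nash equilibrium.
Alto's best replies: S1→XL; S2→S; S3→M; S4→XL; S5→M.
Brio's best replies: S→S5; M→S5; L→S4; XL→S3.
Only (M, S5) has each player best-responding; Nash payoffs (6, 7).
Sequential outcome (L, S4) differs from the Nash profile (M, S5).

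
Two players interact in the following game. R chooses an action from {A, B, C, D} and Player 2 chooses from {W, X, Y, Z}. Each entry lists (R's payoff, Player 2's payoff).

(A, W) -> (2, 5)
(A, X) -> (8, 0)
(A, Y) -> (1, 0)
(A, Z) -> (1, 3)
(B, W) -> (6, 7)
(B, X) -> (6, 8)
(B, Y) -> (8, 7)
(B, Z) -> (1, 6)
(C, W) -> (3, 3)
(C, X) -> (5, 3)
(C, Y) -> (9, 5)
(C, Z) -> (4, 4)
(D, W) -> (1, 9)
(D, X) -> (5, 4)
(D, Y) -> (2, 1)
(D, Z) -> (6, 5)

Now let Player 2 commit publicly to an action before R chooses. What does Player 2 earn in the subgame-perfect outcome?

7

Work backward from R's decision.
- W: BR = B, leader payoff 7.
- X: BR = A, leader payoff 0.
- Y: BR = C, leader payoff 5.
- Z: BR = D, leader payoff 5.
Maximizing over 7, 0, 5, 5, Player 2 chooses W. Subgame-perfect outcome: (B, W) with payoffs (6, 7).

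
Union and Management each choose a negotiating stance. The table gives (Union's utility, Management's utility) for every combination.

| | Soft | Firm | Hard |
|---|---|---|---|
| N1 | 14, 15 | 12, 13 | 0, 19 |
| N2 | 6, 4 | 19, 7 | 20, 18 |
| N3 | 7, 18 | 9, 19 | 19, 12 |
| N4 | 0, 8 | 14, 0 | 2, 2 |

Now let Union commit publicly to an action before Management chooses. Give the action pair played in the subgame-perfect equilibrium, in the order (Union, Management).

(N2, Hard)

Solve by backward induction (Union leads).
- N1: BR = Hard, leader payoff 0.
- N2: BR = Hard, leader payoff 20.
- N3: BR = Firm, leader payoff 9.
- N4: BR = Soft, leader payoff 0.
Union's induced payoffs are 0, 20, 9, 0, so Union commits to N2. Subgame-perfect outcome: (N2, Hard) with payoffs (20, 18).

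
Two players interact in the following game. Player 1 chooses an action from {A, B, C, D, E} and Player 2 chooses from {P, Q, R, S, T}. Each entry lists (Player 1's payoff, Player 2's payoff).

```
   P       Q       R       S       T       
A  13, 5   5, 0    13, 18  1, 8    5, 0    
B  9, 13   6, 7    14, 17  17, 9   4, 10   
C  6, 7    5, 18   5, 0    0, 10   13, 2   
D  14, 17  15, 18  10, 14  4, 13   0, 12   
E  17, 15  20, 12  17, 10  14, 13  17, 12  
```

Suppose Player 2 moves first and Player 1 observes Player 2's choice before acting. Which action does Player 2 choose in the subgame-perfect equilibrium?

P

Backward induction with Player 2 moving first.
- P: Player 1 compares 13, 9, 6, 14, 17 and picks E; Player 2 would get 15.
- Q: Player 1 compares 5, 6, 5, 15, 20 and picks E; Player 2 would get 12.
- R: Player 1 compares 13, 14, 5, 10, 17 and picks E; Player 2 would get 10.
- S: Player 1 compares 1, 17, 0, 4, 14 and picks B; Player 2 would get 9.
- T: Player 1 compares 5, 4, 13, 0, 17 and picks E; Player 2 would get 12.
Maximizing over 15, 12, 10, 9, 12, Player 2 chooses P. Subgame-perfect outcome: (E, P) with payoffs (17, 15).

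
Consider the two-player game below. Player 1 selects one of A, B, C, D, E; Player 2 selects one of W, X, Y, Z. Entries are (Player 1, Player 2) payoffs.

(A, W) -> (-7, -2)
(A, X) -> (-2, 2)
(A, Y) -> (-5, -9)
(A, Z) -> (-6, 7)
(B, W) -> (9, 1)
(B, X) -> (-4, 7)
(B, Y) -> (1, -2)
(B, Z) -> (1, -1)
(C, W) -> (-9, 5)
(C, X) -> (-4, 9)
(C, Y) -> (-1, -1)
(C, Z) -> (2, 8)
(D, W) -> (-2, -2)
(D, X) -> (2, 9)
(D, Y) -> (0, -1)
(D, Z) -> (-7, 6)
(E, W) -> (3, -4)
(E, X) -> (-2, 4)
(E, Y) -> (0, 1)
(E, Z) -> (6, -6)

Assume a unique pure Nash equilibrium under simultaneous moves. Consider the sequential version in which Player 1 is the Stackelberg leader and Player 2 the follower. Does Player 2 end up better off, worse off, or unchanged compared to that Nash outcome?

Player 2 best-responds to each possible Player 1 move:
- A → Player 2 plays Z (best of -2, 2, -9, 7); Player 1 gets -6.
- B → Player 2 plays X (best of 1, 7, -2, -1); Player 1 gets -4.
- C → Player 2 plays X (best of 5, 9, -1, 8); Player 1 gets -4.
- D → Player 2 plays X (best of -2, 9, -1, 6); Player 1 gets 2.
- E → Player 2 plays X (best of -4, 4, 1, -6); Player 1 gets -2.
Maximizing over -6, -4, -4, 2, -2, Player 1 chooses D. Subgame-perfect outcome: (D, X) with payoffs (2, 9).
For the simultaneous game, intersect best replies.
Player 1's best replies: W→B; X→D; Y→B; Z→E.
Player 2's best replies: A→Z; B→X; C→X; D→X; E→X.
The unique mutual best reply is (D, X), giving (2, 9).
Player 2 earns 9 sequentially versus 9 at the Nash outcome: unchanged.

unchanged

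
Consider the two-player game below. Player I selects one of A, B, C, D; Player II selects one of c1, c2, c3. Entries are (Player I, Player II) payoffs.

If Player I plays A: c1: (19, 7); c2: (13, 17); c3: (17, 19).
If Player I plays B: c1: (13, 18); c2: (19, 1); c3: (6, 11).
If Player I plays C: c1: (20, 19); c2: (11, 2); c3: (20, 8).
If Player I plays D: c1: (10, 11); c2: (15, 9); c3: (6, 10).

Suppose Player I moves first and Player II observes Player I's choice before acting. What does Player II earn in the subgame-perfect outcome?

19

Solve by backward induction (Player I leads).
- A: Player II compares 7, 17, 19 and picks c3; Player I would get 17.
- B: Player II compares 18, 1, 11 and picks c1; Player I would get 13.
- C: Player II compares 19, 2, 8 and picks c1; Player I would get 20.
- D: Player II compares 11, 9, 10 and picks c1; Player I would get 10.
Player I's induced payoffs are 17, 13, 20, 10, so Player I commits to C. Subgame-perfect outcome: (C, c1) with payoffs (20, 19).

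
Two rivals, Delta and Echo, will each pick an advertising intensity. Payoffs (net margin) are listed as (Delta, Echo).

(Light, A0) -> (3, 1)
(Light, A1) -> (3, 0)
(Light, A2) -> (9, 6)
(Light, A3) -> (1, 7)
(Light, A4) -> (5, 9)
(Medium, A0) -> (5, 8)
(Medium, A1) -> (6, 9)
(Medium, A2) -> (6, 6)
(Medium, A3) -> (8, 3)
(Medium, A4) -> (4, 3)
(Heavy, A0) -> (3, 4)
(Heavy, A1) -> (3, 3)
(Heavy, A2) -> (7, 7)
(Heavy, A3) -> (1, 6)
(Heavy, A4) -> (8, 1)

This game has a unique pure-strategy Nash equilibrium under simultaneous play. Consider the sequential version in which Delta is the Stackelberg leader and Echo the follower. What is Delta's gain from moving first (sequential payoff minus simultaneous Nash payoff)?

1

Echo best-responds to each possible Delta move:
- Light: Echo compares 1, 0, 6, 7, 9 and picks A4; Delta would get 5.
- Medium: Echo compares 8, 9, 6, 3, 3 and picks A1; Delta would get 6.
- Heavy: Echo compares 4, 3, 7, 6, 1 and picks A2; Delta would get 7.
Delta's induced payoffs are 5, 6, 7, so Delta commits to Heavy. Subgame-perfect outcome: (Heavy, A2) with payoffs (7, 7).
Under simultaneous play:
Delta's best replies: A0→Medium; A1→Medium; A2→Light; A3→Medium; A4→Heavy.
Echo's best replies: Light→A4; Medium→A1; Heavy→A2.
Only (Medium, A1) has each player best-responding; Nash payoffs (6, 9).
Delta's commitment gain: 7 − 6 = 1.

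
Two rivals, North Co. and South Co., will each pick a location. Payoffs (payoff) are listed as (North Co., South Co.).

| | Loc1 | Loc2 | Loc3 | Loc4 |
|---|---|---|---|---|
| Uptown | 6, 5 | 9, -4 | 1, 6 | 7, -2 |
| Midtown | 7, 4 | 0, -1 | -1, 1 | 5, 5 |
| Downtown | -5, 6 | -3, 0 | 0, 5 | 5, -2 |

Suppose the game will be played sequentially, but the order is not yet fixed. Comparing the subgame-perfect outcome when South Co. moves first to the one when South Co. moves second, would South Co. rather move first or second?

first

If North Co. leads: South Co.'s best replies are Uptown→Loc3, Midtown→Loc4, Downtown→Loc1; North Co.'s induced payoffs 1, 5, -5; outcome (Midtown, Loc4), payoffs (5, 5).
If South Co. leads: North Co.'s best replies are Loc1→Midtown, Loc2→Uptown, Loc3→Uptown, Loc4→Uptown; South Co.'s induced payoffs 4, -4, 6, -2; outcome (Uptown, Loc3), payoffs (1, 6).
South Co. gets 6 moving first and 5 moving second, so South Co. prefers to move first.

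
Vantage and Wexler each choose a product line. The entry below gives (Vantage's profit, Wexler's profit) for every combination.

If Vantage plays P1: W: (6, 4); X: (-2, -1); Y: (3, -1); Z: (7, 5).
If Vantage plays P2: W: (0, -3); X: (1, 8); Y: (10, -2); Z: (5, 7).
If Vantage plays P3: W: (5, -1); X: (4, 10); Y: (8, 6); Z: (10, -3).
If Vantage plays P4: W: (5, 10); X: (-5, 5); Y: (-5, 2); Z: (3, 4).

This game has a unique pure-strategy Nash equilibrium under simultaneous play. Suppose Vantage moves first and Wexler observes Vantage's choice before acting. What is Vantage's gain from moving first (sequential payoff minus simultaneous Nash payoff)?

Wexler best-responds to each possible Vantage move:
- P1: Wexler compares 4, -1, -1, 5 and picks Z; Vantage would get 7.
- P2: Wexler compares -3, 8, -2, 7 and picks X; Vantage would get 1.
- P3: Wexler compares -1, 10, 6, -3 and picks X; Vantage would get 4.
- P4: Wexler compares 10, 5, 2, 4 and picks W; Vantage would get 5.
Maximizing over 7, 1, 4, 5, Vantage chooses P1. Subgame-perfect outcome: (P1, Z) with payoffs (7, 5).
Under simultaneous play:
Vantage's best replies: W→P1; X→P3; Y→P2; Z→P3.
Wexler's best replies: P1→Z; P2→X; P3→X; P4→W.
The unique mutual best reply is (P3, X), giving (4, 10).
Vantage's commitment gain: 7 − 4 = 3.

3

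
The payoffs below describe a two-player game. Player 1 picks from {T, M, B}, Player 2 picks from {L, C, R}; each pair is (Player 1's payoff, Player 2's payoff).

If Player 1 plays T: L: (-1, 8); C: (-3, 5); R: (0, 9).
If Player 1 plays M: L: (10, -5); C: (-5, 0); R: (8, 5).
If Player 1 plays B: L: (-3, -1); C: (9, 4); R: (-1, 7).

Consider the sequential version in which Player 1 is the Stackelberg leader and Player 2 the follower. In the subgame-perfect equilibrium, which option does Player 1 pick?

Player 2 best-responds to each possible Player 1 move:
- T: BR = R, leader payoff 0.
- M: BR = R, leader payoff 8.
- B: BR = R, leader payoff -1.
Among 0, 8, -1, the best is 8 at M. Subgame-perfect outcome: (M, R) with payoffs (8, 5).

M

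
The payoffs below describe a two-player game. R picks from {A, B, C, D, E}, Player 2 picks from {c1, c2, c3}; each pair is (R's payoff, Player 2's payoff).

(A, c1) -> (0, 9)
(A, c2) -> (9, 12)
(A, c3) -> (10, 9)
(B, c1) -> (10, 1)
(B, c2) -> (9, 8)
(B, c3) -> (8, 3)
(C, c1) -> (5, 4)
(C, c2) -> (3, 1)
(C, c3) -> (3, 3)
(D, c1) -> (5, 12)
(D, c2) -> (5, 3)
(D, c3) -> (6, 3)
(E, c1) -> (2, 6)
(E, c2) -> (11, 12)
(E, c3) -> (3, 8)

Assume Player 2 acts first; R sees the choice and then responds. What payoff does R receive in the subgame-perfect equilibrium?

11

R best-responds to each possible Player 2 move:
- c1: BR = B, leader payoff 1.
- c2: BR = E, leader payoff 12.
- c3: BR = A, leader payoff 9.
Among 1, 12, 9, the best is 12 at c2. Subgame-perfect outcome: (E, c2) with payoffs (11, 12).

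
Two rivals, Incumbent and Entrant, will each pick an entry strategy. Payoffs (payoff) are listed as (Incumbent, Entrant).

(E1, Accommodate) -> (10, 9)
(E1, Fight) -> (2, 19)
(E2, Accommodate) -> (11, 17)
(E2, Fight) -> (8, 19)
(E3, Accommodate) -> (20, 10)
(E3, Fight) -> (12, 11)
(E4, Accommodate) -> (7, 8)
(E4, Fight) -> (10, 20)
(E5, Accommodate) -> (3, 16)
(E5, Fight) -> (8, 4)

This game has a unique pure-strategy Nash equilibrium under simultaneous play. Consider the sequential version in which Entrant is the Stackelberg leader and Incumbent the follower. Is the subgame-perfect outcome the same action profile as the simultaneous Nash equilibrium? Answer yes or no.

yes

Work backward from Incumbent's decision.
- Accommodate → Incumbent plays E3 (best of 10, 11, 20, 7, 3); Entrant gets 10.
- Fight → Incumbent plays E3 (best of 2, 8, 12, 10, 8); Entrant gets 11.
Among 10, 11, the best is 11 at Fight. Subgame-perfect outcome: (E3, Fight) with payoffs (12, 11).
Under simultaneous play:
Incumbent's best replies: Accommodate→E3; Fight→E3.
Entrant's best replies: E1→Fight; E2→Fight; E3→Fight; E4→Fight; E5→Accommodate.
Only (E3, Fight) has each player best-responding; Nash payoffs (12, 11).
Sequential outcome (E3, Fight) coincides with the Nash profile (E3, Fight).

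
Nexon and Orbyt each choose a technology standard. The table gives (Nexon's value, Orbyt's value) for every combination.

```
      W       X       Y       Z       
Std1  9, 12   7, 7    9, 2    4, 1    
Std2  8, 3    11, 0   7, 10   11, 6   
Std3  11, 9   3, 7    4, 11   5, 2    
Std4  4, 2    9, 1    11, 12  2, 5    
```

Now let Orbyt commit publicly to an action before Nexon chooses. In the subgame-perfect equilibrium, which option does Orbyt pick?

Work backward from Nexon's decision.
- W → Nexon plays Std3 (best of 9, 8, 11, 4); Orbyt gets 9.
- X → Nexon plays Std2 (best of 7, 11, 3, 9); Orbyt gets 0.
- Y → Nexon plays Std4 (best of 9, 7, 4, 11); Orbyt gets 12.
- Z → Nexon plays Std2 (best of 4, 11, 5, 2); Orbyt gets 6.
Among 9, 0, 12, 6, the best is 12 at Y. Subgame-perfect outcome: (Std4, Y) with payoffs (11, 12).

Y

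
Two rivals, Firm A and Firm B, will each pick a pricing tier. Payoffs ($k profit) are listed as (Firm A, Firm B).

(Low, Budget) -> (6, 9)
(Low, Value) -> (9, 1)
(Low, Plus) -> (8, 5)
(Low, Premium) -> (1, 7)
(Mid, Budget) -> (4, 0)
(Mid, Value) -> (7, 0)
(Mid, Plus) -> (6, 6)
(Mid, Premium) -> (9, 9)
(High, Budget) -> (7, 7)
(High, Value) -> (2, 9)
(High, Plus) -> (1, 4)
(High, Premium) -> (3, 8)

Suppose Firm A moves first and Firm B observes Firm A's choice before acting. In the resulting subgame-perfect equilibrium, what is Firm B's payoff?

Solve by backward induction (Firm A leads).
- Low: BR = Budget, leader payoff 6.
- Mid: BR = Premium, leader payoff 9.
- High: BR = Value, leader payoff 2.
Among 6, 9, 2, the best is 9 at Mid. Subgame-perfect outcome: (Mid, Premium) with payoffs (9, 9).

9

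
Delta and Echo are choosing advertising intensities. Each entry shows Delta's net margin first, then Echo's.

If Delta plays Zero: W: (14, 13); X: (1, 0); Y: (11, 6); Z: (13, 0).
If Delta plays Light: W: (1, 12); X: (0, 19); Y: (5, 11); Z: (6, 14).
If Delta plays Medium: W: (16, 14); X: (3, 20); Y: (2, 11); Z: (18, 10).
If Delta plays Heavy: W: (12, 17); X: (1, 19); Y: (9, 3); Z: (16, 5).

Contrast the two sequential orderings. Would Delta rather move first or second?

first

If Delta leads: Echo's best replies are Zero→W, Light→X, Medium→X, Heavy→X; Delta's induced payoffs 14, 0, 3, 1; outcome (Zero, W), payoffs (14, 13).
If Echo leads: Delta's best replies are W→Medium, X→Medium, Y→Zero, Z→Medium; Echo's induced payoffs 14, 20, 6, 10; outcome (Medium, X), payoffs (3, 20).
Delta gets 14 moving first and 3 moving second, so Delta prefers to move first.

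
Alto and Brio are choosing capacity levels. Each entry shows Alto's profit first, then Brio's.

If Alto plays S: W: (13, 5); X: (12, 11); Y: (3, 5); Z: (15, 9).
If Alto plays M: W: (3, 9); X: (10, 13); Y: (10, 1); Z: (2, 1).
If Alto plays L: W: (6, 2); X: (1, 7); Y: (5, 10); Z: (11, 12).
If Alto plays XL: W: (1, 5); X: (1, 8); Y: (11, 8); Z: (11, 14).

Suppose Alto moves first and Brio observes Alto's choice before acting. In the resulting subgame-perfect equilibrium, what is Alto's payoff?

Solve by backward induction (Alto leads).
- S: Brio compares 5, 11, 5, 9 and picks X; Alto would get 12.
- M: Brio compares 9, 13, 1, 1 and picks X; Alto would get 10.
- L: Brio compares 2, 7, 10, 12 and picks Z; Alto would get 11.
- XL: Brio compares 5, 8, 8, 14 and picks Z; Alto would get 11.
Maximizing over 12, 10, 11, 11, Alto chooses S. Subgame-perfect outcome: (S, X) with payoffs (12, 11).

12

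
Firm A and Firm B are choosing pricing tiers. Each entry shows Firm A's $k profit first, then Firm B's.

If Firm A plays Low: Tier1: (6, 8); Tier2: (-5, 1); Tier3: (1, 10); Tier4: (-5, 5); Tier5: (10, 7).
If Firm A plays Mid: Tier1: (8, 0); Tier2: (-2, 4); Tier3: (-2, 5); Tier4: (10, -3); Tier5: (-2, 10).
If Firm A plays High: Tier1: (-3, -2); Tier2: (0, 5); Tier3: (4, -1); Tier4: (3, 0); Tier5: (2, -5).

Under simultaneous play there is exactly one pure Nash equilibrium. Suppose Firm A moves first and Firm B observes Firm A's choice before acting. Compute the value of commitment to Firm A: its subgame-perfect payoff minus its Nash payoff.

1

Work backward from Firm B's decision.
- Low: BR = Tier3, leader payoff 1.
- Mid: BR = Tier5, leader payoff -2.
- High: BR = Tier2, leader payoff 0.
Firm A's induced payoffs are 1, -2, 0, so Firm A commits to Low. Subgame-perfect outcome: (Low, Tier3) with payoffs (1, 10).
Now find the simultaneous Nash equilibrium.
Firm A's best replies: Tier1→Mid; Tier2→High; Tier3→High; Tier4→Mid; Tier5→Low.
Firm B's best replies: Low→Tier3; Mid→Tier5; High→Tier2.
Only (High, Tier2) has each player best-responding; Nash payoffs (0, 5).
Firm A's commitment gain: 1 − 0 = 1.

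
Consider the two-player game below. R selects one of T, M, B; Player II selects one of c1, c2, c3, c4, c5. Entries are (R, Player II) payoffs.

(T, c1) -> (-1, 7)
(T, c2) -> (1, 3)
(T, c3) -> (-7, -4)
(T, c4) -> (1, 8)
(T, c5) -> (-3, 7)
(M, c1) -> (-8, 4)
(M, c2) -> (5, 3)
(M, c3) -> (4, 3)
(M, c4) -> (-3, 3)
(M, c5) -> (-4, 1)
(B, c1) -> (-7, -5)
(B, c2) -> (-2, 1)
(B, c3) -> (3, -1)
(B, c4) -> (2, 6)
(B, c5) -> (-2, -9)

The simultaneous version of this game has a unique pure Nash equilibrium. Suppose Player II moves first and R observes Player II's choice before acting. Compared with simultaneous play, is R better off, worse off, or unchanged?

worse off

R best-responds to each possible Player II move:
- c1: BR = T, leader payoff 7.
- c2: BR = M, leader payoff 3.
- c3: BR = M, leader payoff 3.
- c4: BR = B, leader payoff 6.
- c5: BR = B, leader payoff -9.
Maximizing over 7, 3, 3, 6, -9, Player II chooses c1. Subgame-perfect outcome: (T, c1) with payoffs (-1, 7).
For the simultaneous game, intersect best replies.
R's best replies: c1→T; c2→M; c3→M; c4→B; c5→B.
Player II's best replies: T→c4; M→c1; B→c4.
Only (B, c4) has each player best-responding; Nash payoffs (2, 6).
R earns -1 sequentially versus 2 at the Nash outcome: worse off.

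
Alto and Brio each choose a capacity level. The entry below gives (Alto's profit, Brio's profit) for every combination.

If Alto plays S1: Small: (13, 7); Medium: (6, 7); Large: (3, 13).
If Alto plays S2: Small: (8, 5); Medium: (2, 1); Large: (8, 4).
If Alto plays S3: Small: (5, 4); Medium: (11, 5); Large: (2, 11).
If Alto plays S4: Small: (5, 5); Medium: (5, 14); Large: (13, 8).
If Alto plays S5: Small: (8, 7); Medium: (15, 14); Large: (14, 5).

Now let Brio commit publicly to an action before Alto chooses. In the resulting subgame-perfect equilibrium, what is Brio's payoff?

14

Work backward from Alto's decision.
- Small: BR = S1, leader payoff 7.
- Medium: BR = S5, leader payoff 14.
- Large: BR = S5, leader payoff 5.
Brio's induced payoffs are 7, 14, 5, so Brio commits to Medium. Subgame-perfect outcome: (S5, Medium) with payoffs (15, 14).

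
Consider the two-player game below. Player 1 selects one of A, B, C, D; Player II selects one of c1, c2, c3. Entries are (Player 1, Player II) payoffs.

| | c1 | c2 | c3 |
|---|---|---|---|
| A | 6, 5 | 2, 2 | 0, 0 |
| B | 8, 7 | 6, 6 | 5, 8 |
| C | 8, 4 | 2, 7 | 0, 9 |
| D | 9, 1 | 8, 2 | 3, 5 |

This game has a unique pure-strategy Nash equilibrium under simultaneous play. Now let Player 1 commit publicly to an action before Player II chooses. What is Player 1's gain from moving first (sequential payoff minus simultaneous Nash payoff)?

Work backward from Player II's decision.
- A: Player II compares 5, 2, 0 and picks c1; Player 1 would get 6.
- B: Player II compares 7, 6, 8 and picks c3; Player 1 would get 5.
- C: Player II compares 4, 7, 9 and picks c3; Player 1 would get 0.
- D: Player II compares 1, 2, 5 and picks c3; Player 1 would get 3.
Player 1's induced payoffs are 6, 5, 0, 3, so Player 1 commits to A. Subgame-perfect outcome: (A, c1) with payoffs (6, 5).
Under simultaneous play:
Player 1's best replies: c1→D; c2→D; c3→B.
Player II's best replies: A→c1; B→c3; C→c3; D→c3.
The unique mutual best reply is (B, c3), giving (5, 8).
Player 1's commitment gain: 6 − 5 = 1.

1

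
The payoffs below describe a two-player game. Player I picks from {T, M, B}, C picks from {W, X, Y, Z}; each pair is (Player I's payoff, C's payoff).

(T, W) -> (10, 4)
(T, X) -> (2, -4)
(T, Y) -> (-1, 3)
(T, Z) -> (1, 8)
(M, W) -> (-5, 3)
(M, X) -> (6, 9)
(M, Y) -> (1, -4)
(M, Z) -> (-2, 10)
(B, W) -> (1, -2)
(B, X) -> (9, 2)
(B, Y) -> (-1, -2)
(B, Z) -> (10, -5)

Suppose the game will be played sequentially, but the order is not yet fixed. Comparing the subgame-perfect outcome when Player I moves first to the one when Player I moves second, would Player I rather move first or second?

second

If Player I leads: C's best replies are T→Z, M→Z, B→X; Player I's induced payoffs 1, -2, 9; outcome (B, X), payoffs (9, 2).
If C leads: Player I's best replies are W→T, X→B, Y→M, Z→B; C's induced payoffs 4, 2, -4, -5; outcome (T, W), payoffs (10, 4).
Player I gets 9 moving first and 10 moving second, so Player I prefers to move second.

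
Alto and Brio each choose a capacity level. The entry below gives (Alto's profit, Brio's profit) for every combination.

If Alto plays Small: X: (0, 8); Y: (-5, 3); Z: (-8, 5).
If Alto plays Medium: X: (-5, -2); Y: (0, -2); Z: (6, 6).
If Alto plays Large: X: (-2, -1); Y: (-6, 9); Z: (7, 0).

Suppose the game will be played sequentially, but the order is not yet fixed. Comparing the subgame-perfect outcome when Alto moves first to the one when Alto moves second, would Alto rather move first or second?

If Alto leads: Brio's best replies are Small→X, Medium→Z, Large→Y; Alto's induced payoffs 0, 6, -6; outcome (Medium, Z), payoffs (6, 6).
If Brio leads: Alto's best replies are X→Small, Y→Medium, Z→Large; Brio's induced payoffs 8, -2, 0; outcome (Small, X), payoffs (0, 8).
Alto gets 6 moving first and 0 moving second, so Alto prefers to move first.

first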